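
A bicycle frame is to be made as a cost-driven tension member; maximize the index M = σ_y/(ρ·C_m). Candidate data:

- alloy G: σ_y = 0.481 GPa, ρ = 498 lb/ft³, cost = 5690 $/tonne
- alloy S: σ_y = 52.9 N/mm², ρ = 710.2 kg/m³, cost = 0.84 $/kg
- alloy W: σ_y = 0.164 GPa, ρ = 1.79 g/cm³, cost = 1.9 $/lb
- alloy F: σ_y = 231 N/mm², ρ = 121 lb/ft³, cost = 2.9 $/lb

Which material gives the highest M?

Putting every candidate on a common basis:
  alloy G: σ_y = 481.0 MPa, ρ = 7977 kg/m³, cost = 5.690 $/kg
  alloy S: σ_y = 52.90 MPa, ρ = 710.2 kg/m³, cost = 0.8400 $/kg
  alloy W: σ_y = 164.0 MPa, ρ = 1790 kg/m³, cost = 4.189 $/kg
  alloy F: σ_y = 231.0 MPa, ρ = 1938 kg/m³, cost = 6.393 $/kg
  alloy S: M = 88.7 kN·m per $
  alloy W: M = 21.9 kN·m per $
  alloy F: M = 18.6 kN·m per $
  alloy G: M = 10.6 kN·m per $
The maximum is for alloy S.

alloy S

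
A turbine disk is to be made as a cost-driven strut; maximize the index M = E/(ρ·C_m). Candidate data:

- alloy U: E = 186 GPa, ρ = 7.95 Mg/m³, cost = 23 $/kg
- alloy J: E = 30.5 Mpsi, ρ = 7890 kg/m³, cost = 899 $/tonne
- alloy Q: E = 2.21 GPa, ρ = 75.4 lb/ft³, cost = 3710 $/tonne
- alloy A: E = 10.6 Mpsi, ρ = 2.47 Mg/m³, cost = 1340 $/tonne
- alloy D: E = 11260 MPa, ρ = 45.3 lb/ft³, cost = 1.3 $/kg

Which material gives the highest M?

alloy J

After converting to SI:
  alloy U: E = 186.0 GPa, ρ = 7950 kg/m³, cost = 23.00 $/kg
  alloy J: E = 210.3 GPa, ρ = 7890 kg/m³, cost = 0.8990 $/kg
  alloy Q: E = 2.210 GPa, ρ = 1208 kg/m³, cost = 3.710 $/kg
  alloy A: E = 73.08 GPa, ρ = 2470 kg/m³, cost = 1.340 $/kg
  alloy D: E = 11.26 GPa, ρ = 725.6 kg/m³, cost = 1.300 $/kg
  alloy J: M = 29.6 MN·m per $
  alloy A: M = 22.1 MN·m per $
  alloy D: M = 11.9 MN·m per $
  alloy U: M = 1.02 MN·m per $
  alloy Q: M = 0.493 MN·m per $
Alloy J ranks first.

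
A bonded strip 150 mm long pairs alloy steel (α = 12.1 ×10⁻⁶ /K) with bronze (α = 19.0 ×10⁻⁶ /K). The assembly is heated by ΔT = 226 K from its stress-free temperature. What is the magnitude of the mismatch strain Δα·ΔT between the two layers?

1.56×10⁻³

Δα = |12.1 − 19.0|×10⁻⁶/K = 6.90×10⁻⁶/K.
Mismatch strain = Δα·ΔT = 6.90×10⁻⁶ × 226.0 = 1.56×10⁻³.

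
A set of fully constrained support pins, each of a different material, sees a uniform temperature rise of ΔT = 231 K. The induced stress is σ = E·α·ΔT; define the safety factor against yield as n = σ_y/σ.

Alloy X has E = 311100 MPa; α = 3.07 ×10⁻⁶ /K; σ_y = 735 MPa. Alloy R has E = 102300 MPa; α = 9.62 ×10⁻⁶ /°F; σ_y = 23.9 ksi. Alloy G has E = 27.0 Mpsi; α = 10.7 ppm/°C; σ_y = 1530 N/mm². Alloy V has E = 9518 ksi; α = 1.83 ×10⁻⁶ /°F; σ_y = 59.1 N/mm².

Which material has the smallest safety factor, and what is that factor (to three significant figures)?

Converting E to GPa, α to ×10⁻⁶/K, σ_y to MPa, then σ and n for each:
  alloy X: E = 311.1, α = 3.07, σ_y = 735.0 → σ = 221 MPa, n = 3.33
  alloy R: E = 102.3, α = 17.3, σ_y = 164.8 → σ = 409 MPa, n = 0.403
  alloy G: E = 186.2, α = 10.7, σ_y = 1530 → σ = 460 MPa, n = 3.33
  alloy V: E = 65.62, α = 3.29, σ_y = 59.10 → σ = 49.9 MPa, n = 1.18
The minimum is alloy R at n = 0.403.

alloy R, n = 0.403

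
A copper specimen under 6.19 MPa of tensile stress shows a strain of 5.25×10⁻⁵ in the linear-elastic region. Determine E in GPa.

E = σ/ε = 6.19 MPa / 5.25×10⁻⁵ = 117900 MPa = 118 GPa.

118 GPa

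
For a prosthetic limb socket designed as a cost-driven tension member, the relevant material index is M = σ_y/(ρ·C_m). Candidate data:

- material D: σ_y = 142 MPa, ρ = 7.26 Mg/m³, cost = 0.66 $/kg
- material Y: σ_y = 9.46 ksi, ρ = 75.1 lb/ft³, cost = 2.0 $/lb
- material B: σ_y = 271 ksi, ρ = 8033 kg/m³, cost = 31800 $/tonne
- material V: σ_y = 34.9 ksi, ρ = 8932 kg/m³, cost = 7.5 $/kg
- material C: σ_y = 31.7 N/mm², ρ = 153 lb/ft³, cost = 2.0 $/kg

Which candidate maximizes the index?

Putting every candidate on a common basis:
  material D: σ_y = 142.0 MPa, ρ = 7260 kg/m³, cost = 0.6600 $/kg
  material Y: σ_y = 65.22 MPa, ρ = 1203 kg/m³, cost = 4.409 $/kg
  material B: σ_y = 1868 MPa, ρ = 8033 kg/m³, cost = 31.80 $/kg
  material V: σ_y = 240.6 MPa, ρ = 8932 kg/m³, cost = 7.500 $/kg
  material C: σ_y = 31.70 MPa, ρ = 2451 kg/m³, cost = 2.000 $/kg
  material D: M = 29.6 kN·m per $
  material Y: M = 12.3 kN·m per $
  material B: M = 7.31 kN·m per $
  material C: M = 6.47 kN·m per $
  material V: M = 3.59 kN·m per $
The maximum is for material D.

material D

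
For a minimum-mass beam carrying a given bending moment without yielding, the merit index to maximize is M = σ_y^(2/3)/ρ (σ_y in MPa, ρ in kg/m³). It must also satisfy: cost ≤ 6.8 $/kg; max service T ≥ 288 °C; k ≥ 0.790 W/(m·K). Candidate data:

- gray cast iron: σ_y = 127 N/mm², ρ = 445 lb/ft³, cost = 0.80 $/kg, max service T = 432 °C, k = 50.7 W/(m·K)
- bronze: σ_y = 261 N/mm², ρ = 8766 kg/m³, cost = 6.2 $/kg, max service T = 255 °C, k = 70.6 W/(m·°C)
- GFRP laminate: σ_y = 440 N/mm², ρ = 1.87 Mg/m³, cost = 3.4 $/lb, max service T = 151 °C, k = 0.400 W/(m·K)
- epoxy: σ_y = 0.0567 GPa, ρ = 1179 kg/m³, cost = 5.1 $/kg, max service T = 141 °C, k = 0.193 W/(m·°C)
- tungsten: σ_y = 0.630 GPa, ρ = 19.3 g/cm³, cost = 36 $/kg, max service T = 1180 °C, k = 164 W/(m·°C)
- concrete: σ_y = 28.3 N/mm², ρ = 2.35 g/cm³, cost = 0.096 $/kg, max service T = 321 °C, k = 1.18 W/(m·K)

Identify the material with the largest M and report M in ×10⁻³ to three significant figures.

concrete, M = 3.95×10⁻³

Screen on constraints: cost ≤ 6.8 $/kg; max service T ≥ 288 °C; k ≥ 0.790 W/(m·K). Survivors: gray cast iron, concrete.
Convert each candidate to consistent units, then evaluate M:
  gray cast iron: σ_y = 127.0 MPa, ρ = 7128 kg/m³
  concrete: σ_y = 28.30 MPa, ρ = 2350 kg/m³
  concrete: M = 3.95×10⁻³
  gray cast iron: M = 3.54×10⁻³
Concrete has the largest M.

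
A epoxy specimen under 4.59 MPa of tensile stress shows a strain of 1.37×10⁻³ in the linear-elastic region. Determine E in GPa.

3.35 GPa

E = σ/ε = 4.59 MPa / 1.37×10⁻³ = 3350 MPa = 3.35 GPa.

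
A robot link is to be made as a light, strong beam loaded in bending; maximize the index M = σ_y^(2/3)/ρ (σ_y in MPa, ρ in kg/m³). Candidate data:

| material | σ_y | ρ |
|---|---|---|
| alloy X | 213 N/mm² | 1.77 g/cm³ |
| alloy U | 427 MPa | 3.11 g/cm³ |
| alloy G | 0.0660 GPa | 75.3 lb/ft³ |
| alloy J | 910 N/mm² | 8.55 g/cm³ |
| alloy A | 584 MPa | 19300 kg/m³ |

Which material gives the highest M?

alloy X

After converting to SI:
  alloy X: σ_y = 213.0 MPa, ρ = 1770 kg/m³
  alloy U: σ_y = 427.0 MPa, ρ = 3110 kg/m³
  alloy G: σ_y = 66.00 MPa, ρ = 1206 kg/m³
  alloy J: σ_y = 910.0 MPa, ρ = 8550 kg/m³
  alloy A: σ_y = 584.0 MPa, ρ = 19300 kg/m³
  alloy X: M = 20.2×10⁻³
  alloy U: M = 18.2×10⁻³
  alloy G: M = 13.5×10⁻³
  alloy J: M = 11.0×10⁻³
  alloy A: M = 3.62×10⁻³
Alloy X ranks first.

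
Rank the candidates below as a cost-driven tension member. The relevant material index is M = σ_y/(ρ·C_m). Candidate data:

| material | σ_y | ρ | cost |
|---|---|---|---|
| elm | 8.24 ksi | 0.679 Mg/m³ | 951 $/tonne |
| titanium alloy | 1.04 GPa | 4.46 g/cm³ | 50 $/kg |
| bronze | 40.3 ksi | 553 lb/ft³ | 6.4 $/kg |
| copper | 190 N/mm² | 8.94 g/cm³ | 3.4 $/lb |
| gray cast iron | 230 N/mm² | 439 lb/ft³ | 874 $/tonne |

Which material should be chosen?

elm

Convert each candidate to consistent units, then evaluate M:
  elm: σ_y = 56.81 MPa, ρ = 679.0 kg/m³, cost = 0.9510 $/kg
  titanium alloy: σ_y = 1040 MPa, ρ = 4460 kg/m³, cost = 50.00 $/kg
  bronze: σ_y = 277.9 MPa, ρ = 8858 kg/m³, cost = 6.400 $/kg
  copper: σ_y = 190.0 MPa, ρ = 8940 kg/m³, cost = 7.496 $/kg
  gray cast iron: σ_y = 230.0 MPa, ρ = 7032 kg/m³, cost = 0.8740 $/kg
  elm: M = 88.0 kN·m per $
  gray cast iron: M = 37.4 kN·m per $
  bronze: M = 4.90 kN·m per $
  titanium alloy: M = 4.66 kN·m per $
  copper: M = 2.84 kN·m per $
Elm has the largest M.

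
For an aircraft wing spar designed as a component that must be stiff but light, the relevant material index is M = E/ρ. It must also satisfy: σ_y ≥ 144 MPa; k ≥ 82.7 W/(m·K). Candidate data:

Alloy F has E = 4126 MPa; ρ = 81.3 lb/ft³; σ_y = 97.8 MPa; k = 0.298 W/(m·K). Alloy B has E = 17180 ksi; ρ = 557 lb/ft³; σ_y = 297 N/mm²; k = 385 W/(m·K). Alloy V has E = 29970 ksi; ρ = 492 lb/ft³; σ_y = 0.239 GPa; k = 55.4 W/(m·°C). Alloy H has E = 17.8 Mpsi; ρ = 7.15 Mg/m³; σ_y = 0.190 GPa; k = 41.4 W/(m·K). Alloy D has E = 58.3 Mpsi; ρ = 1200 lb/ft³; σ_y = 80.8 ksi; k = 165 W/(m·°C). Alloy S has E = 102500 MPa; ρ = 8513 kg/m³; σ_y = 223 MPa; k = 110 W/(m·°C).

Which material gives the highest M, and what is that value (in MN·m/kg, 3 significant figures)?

Screen on constraints: σ_y ≥ 144 MPa; k ≥ 82.7 W/(m·K). Survivors: alloy B, alloy D, alloy S.
In SI units:
  alloy B: E = 118.5 GPa, ρ = 8922 kg/m³
  alloy D: E = 402.0 GPa, ρ = 19220 kg/m³
  alloy S: E = 102.5 GPa, ρ = 8513 kg/m³
  alloy D: M = 20.9 MN·m/kg
  alloy B: M = 13.3 MN·m/kg
  alloy S: M = 12.0 MN·m/kg
Alloy D has the largest M.

alloy D, M = 20.9 MN·m/kg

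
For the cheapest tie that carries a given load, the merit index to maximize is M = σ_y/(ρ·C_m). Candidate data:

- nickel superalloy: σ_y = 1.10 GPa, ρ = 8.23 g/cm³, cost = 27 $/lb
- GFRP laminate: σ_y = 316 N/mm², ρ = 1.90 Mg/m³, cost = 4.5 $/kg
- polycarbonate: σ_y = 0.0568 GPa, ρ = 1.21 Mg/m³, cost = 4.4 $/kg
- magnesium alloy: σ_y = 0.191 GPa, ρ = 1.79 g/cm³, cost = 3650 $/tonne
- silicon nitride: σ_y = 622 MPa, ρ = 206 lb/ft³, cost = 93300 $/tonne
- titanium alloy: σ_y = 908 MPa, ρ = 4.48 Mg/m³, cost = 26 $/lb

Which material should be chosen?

Putting every candidate on a common basis:
  nickel superalloy: σ_y = 1100 MPa, ρ = 8230 kg/m³, cost = 59.52 $/kg
  GFRP laminate: σ_y = 316.0 MPa, ρ = 1900 kg/m³, cost = 4.500 $/kg
  polycarbonate: σ_y = 56.80 MPa, ρ = 1210 kg/m³, cost = 4.400 $/kg
  magnesium alloy: σ_y = 191.0 MPa, ρ = 1790 kg/m³, cost = 3.650 $/kg
  silicon nitride: σ_y = 622.0 MPa, ρ = 3300 kg/m³, cost = 93.30 $/kg
  titanium alloy: σ_y = 908.0 MPa, ρ = 4480 kg/m³, cost = 57.32 $/kg
  GFRP laminate: M = 37.0 kN·m per $
  magnesium alloy: M = 29.2 kN·m per $
  polycarbonate: M = 10.7 kN·m per $
  titanium alloy: M = 3.54 kN·m per $
  nickel superalloy: M = 2.25 kN·m per $
  silicon nitride: M = 2.02 kN·m per $
The maximum is for GFRP laminate.

GFRP laminate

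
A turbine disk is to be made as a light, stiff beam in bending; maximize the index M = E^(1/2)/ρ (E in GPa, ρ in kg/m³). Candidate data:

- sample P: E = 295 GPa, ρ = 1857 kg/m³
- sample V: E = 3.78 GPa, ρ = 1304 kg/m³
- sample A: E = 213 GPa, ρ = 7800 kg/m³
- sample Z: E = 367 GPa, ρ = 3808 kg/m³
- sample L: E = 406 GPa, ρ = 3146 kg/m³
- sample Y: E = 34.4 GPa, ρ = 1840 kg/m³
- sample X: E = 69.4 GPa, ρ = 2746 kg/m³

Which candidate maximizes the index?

Per-candidate index values:
  sample P: M = 9.25×10⁻³
  sample L: M = 6.40×10⁻³
  sample Z: M = 5.03×10⁻³
  sample Y: M = 3.19×10⁻³
  sample X: M = 3.03×10⁻³
  sample A: M = 1.87×10⁻³
  sample V: M = 1.49×10⁻³
Sample P ranks first.

sample P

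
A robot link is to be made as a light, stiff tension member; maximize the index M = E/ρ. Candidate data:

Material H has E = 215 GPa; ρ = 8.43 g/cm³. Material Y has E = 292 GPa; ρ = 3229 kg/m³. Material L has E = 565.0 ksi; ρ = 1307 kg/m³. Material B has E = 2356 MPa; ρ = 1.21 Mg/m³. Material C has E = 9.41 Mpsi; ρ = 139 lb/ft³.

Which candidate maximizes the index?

material Y

After converting to SI:
  material H: E = 215.0 GPa, ρ = 8430 kg/m³
  material Y: E = 292.0 GPa, ρ = 3229 kg/m³
  material L: E = 3.896 GPa, ρ = 1307 kg/m³
  material B: E = 2.356 GPa, ρ = 1210 kg/m³
  material C: E = 64.88 GPa, ρ = 2227 kg/m³
  material Y: M = 90.4 MN·m/kg
  material C: M = 29.1 MN·m/kg
  material H: M = 25.5 MN·m/kg
  material L: M = 2.98 MN·m/kg
  material B: M = 1.95 MN·m/kg
Material Y has the largest M.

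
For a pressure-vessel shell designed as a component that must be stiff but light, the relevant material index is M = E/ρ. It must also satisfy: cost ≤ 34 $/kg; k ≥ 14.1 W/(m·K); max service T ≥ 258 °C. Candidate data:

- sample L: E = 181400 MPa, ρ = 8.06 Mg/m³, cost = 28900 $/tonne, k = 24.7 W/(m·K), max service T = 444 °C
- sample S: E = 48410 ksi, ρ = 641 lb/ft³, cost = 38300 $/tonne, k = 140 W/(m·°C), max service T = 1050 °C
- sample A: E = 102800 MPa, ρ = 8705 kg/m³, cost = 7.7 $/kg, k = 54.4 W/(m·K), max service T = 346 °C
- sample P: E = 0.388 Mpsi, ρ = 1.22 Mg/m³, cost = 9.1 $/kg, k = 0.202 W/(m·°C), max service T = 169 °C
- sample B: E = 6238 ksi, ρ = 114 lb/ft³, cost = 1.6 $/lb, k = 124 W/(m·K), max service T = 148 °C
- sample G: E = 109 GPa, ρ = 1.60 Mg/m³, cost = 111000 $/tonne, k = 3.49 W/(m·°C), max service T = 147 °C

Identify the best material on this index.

sample L

Screen on constraints: cost ≤ 34 $/kg; k ≥ 14.1 W/(m·K); max service T ≥ 258 °C. Survivors: sample L, sample A.
Putting every candidate on a common basis:
  sample L: E = 181.4 GPa, ρ = 8060 kg/m³
  sample A: E = 102.8 GPa, ρ = 8705 kg/m³
  sample L: M = 22.5 MN·m/kg
  sample A: M = 11.8 MN·m/kg
The maximum is for sample L.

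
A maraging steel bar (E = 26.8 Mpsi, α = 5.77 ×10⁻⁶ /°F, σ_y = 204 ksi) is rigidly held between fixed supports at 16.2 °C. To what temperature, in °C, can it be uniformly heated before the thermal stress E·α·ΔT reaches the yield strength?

749 °C

E = 26.8 Mpsi = 184.8 GPa.
α = 5.77×10⁻⁶/°F × 9/5 = 10.4×10⁻⁶/K.
σ_y = 204 ksi = 1407 MPa.
E·α·ΔT = 1407 MPa ⇒ ΔT = 1407 / (184.8×10³ × 10.4×10⁻⁶) = 732.9 K.
T = 16.2 + 732.9 = 749.1 °C.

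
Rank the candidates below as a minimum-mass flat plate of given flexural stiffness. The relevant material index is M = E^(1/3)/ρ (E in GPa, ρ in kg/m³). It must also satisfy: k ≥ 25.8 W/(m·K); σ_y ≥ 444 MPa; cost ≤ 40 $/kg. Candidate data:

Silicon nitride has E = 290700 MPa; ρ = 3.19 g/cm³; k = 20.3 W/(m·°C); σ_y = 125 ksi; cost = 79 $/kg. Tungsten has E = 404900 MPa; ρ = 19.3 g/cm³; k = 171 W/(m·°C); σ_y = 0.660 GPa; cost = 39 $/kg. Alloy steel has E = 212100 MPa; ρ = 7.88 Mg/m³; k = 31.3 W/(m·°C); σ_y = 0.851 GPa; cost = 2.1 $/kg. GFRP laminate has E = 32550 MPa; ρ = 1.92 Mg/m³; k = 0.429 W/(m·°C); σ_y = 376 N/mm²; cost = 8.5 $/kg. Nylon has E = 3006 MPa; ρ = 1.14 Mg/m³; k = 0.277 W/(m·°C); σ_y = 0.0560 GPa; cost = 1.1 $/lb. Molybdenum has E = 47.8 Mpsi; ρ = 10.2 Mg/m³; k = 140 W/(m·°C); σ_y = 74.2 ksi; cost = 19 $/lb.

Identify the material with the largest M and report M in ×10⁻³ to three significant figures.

alloy steel, M = 0.757×10⁻³

Screen on constraints: k ≥ 25.8 W/(m·K); σ_y ≥ 444 MPa; cost ≤ 40 $/kg. Survivors: tungsten, alloy steel.
Putting every candidate on a common basis:
  tungsten: E = 404.9 GPa, ρ = 19300 kg/m³
  alloy steel: E = 212.1 GPa, ρ = 7880 kg/m³
  alloy steel: M = 0.757×10⁻³
  tungsten: M = 0.383×10⁻³
Alloy steel ranks first.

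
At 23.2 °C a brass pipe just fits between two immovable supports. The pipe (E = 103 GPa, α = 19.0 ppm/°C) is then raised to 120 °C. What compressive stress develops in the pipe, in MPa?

ΔT = 96.80 K. Constrained thermal stress σ = E·α·ΔT = 103.0×10³ MPa × 19.0×10⁻⁶ × 96.80 = 189 MPa (compressive).

189 MPa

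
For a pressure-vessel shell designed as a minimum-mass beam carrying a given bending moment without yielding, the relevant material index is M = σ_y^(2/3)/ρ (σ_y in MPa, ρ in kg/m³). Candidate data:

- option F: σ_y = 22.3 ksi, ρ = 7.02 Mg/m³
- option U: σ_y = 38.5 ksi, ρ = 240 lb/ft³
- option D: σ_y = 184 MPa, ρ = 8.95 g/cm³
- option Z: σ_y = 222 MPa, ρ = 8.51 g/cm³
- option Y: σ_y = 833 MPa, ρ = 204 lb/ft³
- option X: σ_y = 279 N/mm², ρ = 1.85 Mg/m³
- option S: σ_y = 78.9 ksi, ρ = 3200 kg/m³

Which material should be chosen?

option Y

Normalizing units and computing the index:
  option F: σ_y = 153.8 MPa, ρ = 7020 kg/m³
  option U: σ_y = 265.4 MPa, ρ = 3844 kg/m³
  option D: σ_y = 184.0 MPa, ρ = 8950 kg/m³
  option Z: σ_y = 222.0 MPa, ρ = 8510 kg/m³
  option Y: σ_y = 833.0 MPa, ρ = 3268 kg/m³
  option X: σ_y = 279.0 MPa, ρ = 1850 kg/m³
  option S: σ_y = 544.0 MPa, ρ = 3200 kg/m³
  option Y: M = 27.1×10⁻³
  option X: M = 23.1×10⁻³
  option S: M = 20.8×10⁻³
  option U: M = 10.7×10⁻³
  option Z: M = 4.31×10⁻³
  option F: M = 4.09×10⁻³
  option D: M = 3.61×10⁻³
Option Y ranks first.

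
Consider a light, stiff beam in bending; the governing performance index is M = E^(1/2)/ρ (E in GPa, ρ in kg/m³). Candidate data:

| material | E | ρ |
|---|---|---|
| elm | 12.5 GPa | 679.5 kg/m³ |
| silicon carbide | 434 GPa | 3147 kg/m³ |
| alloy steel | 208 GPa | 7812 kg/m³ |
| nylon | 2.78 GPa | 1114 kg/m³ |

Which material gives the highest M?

silicon carbide

Computing M directly (units already consistent):
  silicon carbide: M = 6.62×10⁻³
  elm: M = 5.20×10⁻³
  alloy steel: M = 1.85×10⁻³
  nylon: M = 1.50×10⁻³
Highest index: silicon carbide.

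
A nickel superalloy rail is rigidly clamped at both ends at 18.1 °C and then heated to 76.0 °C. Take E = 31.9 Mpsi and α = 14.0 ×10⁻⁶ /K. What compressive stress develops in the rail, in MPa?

178 MPa

E = 31.9 Mpsi = 219.9 GPa.
ΔT = 57.90 K. Constrained thermal stress σ = E·α·ΔT = 219.9×10³ MPa × 14.0×10⁻⁶ × 57.90 = 178 MPa (compressive).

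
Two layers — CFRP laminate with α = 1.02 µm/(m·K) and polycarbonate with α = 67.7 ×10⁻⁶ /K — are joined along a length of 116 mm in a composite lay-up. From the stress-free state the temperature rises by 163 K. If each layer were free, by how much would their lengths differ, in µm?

Δα = |1.02 − 67.7|×10⁻⁶/K = 66.7×10⁻⁶/K.
ΔL_mismatch = Δα·L·ΔT = 66.7×10⁻⁶ × 116.0 mm × 163.0 K = 1260 µm.

1260 µm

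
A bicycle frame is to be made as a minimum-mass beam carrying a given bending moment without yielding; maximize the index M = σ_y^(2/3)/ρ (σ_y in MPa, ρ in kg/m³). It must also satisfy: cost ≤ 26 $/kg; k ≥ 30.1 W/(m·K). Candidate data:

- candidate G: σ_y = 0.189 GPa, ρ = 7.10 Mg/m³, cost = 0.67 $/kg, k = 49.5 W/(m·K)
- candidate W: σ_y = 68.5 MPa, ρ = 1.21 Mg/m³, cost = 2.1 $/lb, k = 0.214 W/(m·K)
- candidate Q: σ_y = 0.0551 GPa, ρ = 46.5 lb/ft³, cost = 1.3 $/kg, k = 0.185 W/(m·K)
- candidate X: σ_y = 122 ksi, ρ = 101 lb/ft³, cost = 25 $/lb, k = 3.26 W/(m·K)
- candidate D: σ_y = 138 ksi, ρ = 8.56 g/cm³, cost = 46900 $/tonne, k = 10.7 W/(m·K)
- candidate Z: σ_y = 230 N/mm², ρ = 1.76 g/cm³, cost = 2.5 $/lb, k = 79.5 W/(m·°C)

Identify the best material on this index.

candidate Z

Screen on constraints: cost ≤ 26 $/kg; k ≥ 30.1 W/(m·K). Survivors: candidate G, candidate Z.
Convert each candidate to consistent units, then evaluate M:
  candidate G: σ_y = 189.0 MPa, ρ = 7100 kg/m³
  candidate Z: σ_y = 230.0 MPa, ρ = 1760 kg/m³
  candidate Z: M = 21.3×10⁻³
  candidate G: M = 4.64×10⁻³
Candidate Z ranks first.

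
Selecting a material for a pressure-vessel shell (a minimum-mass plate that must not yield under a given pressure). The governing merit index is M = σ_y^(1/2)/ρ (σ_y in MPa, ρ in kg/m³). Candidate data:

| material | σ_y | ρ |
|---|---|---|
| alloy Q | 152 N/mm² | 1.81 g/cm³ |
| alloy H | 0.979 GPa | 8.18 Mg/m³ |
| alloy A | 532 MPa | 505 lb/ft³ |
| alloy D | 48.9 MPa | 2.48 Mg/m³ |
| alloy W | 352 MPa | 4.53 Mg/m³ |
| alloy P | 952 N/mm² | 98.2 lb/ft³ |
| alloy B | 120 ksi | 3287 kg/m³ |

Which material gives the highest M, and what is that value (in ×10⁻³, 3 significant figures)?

alloy P, M = 19.6×10⁻³

Convert each candidate to consistent units, then evaluate M:
  alloy Q: σ_y = 152.0 MPa, ρ = 1810 kg/m³
  alloy H: σ_y = 979.0 MPa, ρ = 8180 kg/m³
  alloy A: σ_y = 532.0 MPa, ρ = 8089 kg/m³
  alloy D: σ_y = 48.90 MPa, ρ = 2480 kg/m³
  alloy W: σ_y = 352.0 MPa, ρ = 4530 kg/m³
  alloy P: σ_y = 952.0 MPa, ρ = 1573 kg/m³
  alloy B: σ_y = 827.4 MPa, ρ = 3287 kg/m³
  alloy P: M = 19.6×10⁻³
  alloy B: M = 8.75×10⁻³
  alloy Q: M = 6.81×10⁻³
  alloy W: M = 4.14×10⁻³
  alloy H: M = 3.83×10⁻³
  alloy A: M = 2.85×10⁻³
  alloy D: M = 2.82×10⁻³
Alloy P ranks first.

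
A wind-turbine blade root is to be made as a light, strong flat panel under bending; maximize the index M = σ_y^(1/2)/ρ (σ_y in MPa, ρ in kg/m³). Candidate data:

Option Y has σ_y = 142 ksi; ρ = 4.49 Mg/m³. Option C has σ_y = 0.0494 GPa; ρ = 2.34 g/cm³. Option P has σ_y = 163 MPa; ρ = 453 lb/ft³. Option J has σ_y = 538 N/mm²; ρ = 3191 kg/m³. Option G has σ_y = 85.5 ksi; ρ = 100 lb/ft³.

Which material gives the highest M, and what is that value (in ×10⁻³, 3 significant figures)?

In SI units:
  option Y: σ_y = 979.1 MPa, ρ = 4490 kg/m³
  option C: σ_y = 49.40 MPa, ρ = 2340 kg/m³
  option P: σ_y = 163.0 MPa, ρ = 7256 kg/m³
  option J: σ_y = 538.0 MPa, ρ = 3191 kg/m³
  option G: σ_y = 589.5 MPa, ρ = 1602 kg/m³
  option G: M = 15.2×10⁻³
  option J: M = 7.27×10⁻³
  option Y: M = 6.97×10⁻³
  option C: M = 3.00×10⁻³
  option P: M = 1.76×10⁻³
Option G has the largest M.

option G, M = 15.2×10⁻³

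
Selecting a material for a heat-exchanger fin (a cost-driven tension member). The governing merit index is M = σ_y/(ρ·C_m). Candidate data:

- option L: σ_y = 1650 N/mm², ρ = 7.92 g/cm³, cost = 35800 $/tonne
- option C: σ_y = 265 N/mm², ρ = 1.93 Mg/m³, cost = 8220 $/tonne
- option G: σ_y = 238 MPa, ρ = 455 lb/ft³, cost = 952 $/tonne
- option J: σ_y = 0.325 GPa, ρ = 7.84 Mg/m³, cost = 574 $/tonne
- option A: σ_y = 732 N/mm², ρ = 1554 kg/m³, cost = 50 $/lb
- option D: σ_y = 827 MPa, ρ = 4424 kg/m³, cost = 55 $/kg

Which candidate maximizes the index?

option J

Putting every candidate on a common basis:
  option L: σ_y = 1650 MPa, ρ = 7920 kg/m³, cost = 35.80 $/kg
  option C: σ_y = 265.0 MPa, ρ = 1930 kg/m³, cost = 8.220 $/kg
  option G: σ_y = 238.0 MPa, ρ = 7288 kg/m³, cost = 0.9520 $/kg
  option J: σ_y = 325.0 MPa, ρ = 7840 kg/m³, cost = 0.5740 $/kg
  option A: σ_y = 732.0 MPa, ρ = 1554 kg/m³, cost = 110.2 $/kg
  option D: σ_y = 827.0 MPa, ρ = 4424 kg/m³, cost = 55.00 $/kg
  option J: M = 72.2 kN·m per $
  option G: M = 34.3 kN·m per $
  option C: M = 16.7 kN·m per $
  option L: M = 5.82 kN·m per $
  option A: M = 4.27 kN·m per $
  option D: M = 3.40 kN·m per $
Option J ranks first.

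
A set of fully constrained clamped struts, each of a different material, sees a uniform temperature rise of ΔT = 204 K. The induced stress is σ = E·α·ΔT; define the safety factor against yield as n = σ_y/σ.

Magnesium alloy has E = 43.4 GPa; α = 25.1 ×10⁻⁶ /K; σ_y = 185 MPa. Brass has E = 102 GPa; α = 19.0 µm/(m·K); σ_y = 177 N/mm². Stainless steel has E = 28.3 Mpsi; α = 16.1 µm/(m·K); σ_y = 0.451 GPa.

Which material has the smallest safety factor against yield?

brass

Per material, after unit conversion:
  magnesium alloy: E = 43.40, α = 25.1, σ_y = 185.0 → σ = 222 MPa, n = 0.832
  brass: E = 102.0, α = 19.0, σ_y = 177.0 → σ = 395 MPa, n = 0.448
  stainless steel: E = 195.1, α = 16.1, σ_y = 451.0 → σ = 641 MPa, n = 0.704
Smallest n: brass with n = 0.448.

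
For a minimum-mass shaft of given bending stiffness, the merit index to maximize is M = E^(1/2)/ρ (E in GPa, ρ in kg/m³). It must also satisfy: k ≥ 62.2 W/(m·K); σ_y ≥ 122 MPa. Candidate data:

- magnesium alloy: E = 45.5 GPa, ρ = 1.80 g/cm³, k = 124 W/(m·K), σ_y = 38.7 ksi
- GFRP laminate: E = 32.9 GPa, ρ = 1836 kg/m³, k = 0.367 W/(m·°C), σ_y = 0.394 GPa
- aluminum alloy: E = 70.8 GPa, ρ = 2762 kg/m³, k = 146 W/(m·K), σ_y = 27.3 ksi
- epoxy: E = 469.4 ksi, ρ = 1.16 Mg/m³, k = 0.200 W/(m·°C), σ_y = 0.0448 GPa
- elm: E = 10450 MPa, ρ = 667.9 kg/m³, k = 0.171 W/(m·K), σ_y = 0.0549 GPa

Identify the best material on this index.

magnesium alloy

Screen on constraints: k ≥ 62.2 W/(m·K); σ_y ≥ 122 MPa. Survivors: magnesium alloy, aluminum alloy.
Normalizing units and computing the index:
  magnesium alloy: E = 45.50 GPa, ρ = 1800 kg/m³
  aluminum alloy: E = 70.80 GPa, ρ = 2762 kg/m³
  magnesium alloy: M = 3.75×10⁻³
  aluminum alloy: M = 3.05×10⁻³
Magnesium alloy has the largest M.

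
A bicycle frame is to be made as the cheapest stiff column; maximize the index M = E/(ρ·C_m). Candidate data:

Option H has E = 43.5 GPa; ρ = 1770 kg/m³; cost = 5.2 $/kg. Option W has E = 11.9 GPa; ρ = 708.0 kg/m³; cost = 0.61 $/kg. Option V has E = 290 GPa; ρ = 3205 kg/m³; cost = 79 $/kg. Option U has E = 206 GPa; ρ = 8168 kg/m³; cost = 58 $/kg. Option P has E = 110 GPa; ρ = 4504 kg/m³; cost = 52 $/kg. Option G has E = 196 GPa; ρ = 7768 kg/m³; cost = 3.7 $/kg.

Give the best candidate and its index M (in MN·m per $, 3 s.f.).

Per-candidate index values:
  option W: M = 27.6 MN·m per $
  option G: M = 6.82 MN·m per $
  option H: M = 4.73 MN·m per $
  option V: M = 1.15 MN·m per $
  option P: M = 0.470 MN·m per $
  option U: M = 0.435 MN·m per $
Highest index: option W.

option W, M = 27.6 MN·m per $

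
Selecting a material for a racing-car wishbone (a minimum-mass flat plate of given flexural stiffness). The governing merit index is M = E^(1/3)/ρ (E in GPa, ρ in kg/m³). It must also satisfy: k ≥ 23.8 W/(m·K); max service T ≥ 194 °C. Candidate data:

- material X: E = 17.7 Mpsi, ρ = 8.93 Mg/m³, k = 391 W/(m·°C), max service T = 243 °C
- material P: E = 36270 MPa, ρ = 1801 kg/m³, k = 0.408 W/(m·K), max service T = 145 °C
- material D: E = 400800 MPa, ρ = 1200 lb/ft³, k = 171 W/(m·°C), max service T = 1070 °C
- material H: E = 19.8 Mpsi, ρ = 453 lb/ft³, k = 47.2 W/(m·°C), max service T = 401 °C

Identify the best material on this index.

material H

Screen on constraints: k ≥ 23.8 W/(m·K); max service T ≥ 194 °C. Survivors: material X, material D, material H.
Normalizing units and computing the index:
  material X: E = 122.0 GPa, ρ = 8930 kg/m³
  material D: E = 400.8 GPa, ρ = 19220 kg/m³
  material H: E = 136.5 GPa, ρ = 7256 kg/m³
  material H: M = 0.710×10⁻³
  material X: M = 0.555×10⁻³
  material D: M = 0.384×10⁻³
Highest index: material H.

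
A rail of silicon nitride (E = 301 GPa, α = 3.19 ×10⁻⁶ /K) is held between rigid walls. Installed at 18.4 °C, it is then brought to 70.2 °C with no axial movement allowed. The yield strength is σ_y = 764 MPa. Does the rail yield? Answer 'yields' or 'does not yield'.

ΔT = 51.80 K. Constrained thermal stress σ = E·α·ΔT = 301.0×10³ MPa × 3.19×10⁻⁶ × 51.80 = 49.7 MPa (compressive).
Compare to σ_y = 764 MPa: σ < σ_y, so it does not yield.

does not yield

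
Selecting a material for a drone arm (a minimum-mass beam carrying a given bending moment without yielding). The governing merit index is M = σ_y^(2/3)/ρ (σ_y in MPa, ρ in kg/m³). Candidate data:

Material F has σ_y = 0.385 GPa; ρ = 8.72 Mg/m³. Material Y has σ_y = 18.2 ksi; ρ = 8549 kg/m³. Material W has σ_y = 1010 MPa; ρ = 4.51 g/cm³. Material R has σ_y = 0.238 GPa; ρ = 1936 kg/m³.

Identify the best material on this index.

material W

In SI units:
  material F: σ_y = 385.0 MPa, ρ = 8720 kg/m³
  material Y: σ_y = 125.5 MPa, ρ = 8549 kg/m³
  material W: σ_y = 1010 MPa, ρ = 4510 kg/m³
  material R: σ_y = 238.0 MPa, ρ = 1936 kg/m³
  material W: M = 22.3×10⁻³
  material R: M = 19.8×10⁻³
  material F: M = 6.07×10⁻³
  material Y: M = 2.93×10⁻³
Highest index: material W.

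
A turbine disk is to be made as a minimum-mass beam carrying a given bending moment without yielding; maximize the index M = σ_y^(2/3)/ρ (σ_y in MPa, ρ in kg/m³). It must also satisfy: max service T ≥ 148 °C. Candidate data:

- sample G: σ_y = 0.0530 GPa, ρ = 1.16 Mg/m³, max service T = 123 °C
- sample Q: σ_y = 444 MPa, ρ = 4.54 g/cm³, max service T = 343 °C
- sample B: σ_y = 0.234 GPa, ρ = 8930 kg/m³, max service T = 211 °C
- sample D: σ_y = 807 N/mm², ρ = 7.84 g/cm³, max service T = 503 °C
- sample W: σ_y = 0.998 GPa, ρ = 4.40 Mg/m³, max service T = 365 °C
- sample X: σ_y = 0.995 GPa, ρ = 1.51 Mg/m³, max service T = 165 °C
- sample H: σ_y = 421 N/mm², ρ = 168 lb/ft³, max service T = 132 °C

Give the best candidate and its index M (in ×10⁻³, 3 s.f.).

sample X, M = 66.0×10⁻³

Screen on constraints: max service T ≥ 148 °C. Survivors: sample Q, sample B, sample D, sample W, sample X.
After converting to SI:
  sample Q: σ_y = 444.0 MPa, ρ = 4540 kg/m³
  sample B: σ_y = 234.0 MPa, ρ = 8930 kg/m³
  sample D: σ_y = 807.0 MPa, ρ = 7840 kg/m³
  sample W: σ_y = 998.0 MPa, ρ = 4400 kg/m³
  sample X: σ_y = 995.0 MPa, ρ = 1510 kg/m³
  sample X: M = 66.0×10⁻³
  sample W: M = 22.7×10⁻³
  sample Q: M = 12.8×10⁻³
  sample D: M = 11.1×10⁻³
  sample B: M = 4.25×10⁻³
The maximum is for sample X.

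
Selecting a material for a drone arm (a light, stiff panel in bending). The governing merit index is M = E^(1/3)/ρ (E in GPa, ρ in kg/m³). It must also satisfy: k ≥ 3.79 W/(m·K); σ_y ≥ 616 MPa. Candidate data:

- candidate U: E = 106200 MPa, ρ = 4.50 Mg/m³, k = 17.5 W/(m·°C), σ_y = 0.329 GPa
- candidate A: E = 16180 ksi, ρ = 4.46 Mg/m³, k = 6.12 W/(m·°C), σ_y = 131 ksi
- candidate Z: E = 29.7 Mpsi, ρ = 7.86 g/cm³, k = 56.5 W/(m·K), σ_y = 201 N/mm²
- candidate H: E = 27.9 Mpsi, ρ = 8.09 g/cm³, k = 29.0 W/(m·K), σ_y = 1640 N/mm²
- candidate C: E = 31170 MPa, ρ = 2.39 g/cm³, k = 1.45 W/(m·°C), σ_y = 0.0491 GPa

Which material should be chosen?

Screen on constraints: k ≥ 3.79 W/(m·K); σ_y ≥ 616 MPa. Survivors: candidate A, candidate H.
Putting every candidate on a common basis:
  candidate A: E = 111.6 GPa, ρ = 4460 kg/m³
  candidate H: E = 192.4 GPa, ρ = 8090 kg/m³
  candidate A: M = 1.08×10⁻³
  candidate H: M = 0.714×10⁻³
Highest index: candidate A.

candidate A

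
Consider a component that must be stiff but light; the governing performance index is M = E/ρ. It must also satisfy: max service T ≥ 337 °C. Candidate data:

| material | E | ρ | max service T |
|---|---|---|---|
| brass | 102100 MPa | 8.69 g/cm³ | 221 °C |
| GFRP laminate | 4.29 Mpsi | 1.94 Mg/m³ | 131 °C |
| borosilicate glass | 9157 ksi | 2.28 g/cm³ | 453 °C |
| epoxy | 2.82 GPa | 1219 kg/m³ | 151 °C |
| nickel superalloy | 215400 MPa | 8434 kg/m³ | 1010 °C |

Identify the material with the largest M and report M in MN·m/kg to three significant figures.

borosilicate glass, M = 27.7 MN·m/kg

Screen on constraints: max service T ≥ 337 °C. Survivors: borosilicate glass, nickel superalloy.
Convert each candidate to consistent units, then evaluate M:
  borosilicate glass: E = 63.14 GPa, ρ = 2280 kg/m³
  nickel superalloy: E = 215.4 GPa, ρ = 8434 kg/m³
  borosilicate glass: M = 27.7 MN·m/kg
  nickel superalloy: M = 25.5 MN·m/kg
Borosilicate glass has the largest M.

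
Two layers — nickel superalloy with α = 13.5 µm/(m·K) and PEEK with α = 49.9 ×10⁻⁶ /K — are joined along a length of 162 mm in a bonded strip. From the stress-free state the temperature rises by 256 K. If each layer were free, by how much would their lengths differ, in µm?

1510 µm

Δα = |13.5 − 49.9|×10⁻⁶/K = 36.4×10⁻⁶/K.
ΔL_mismatch = Δα·L·ΔT = 36.4×10⁻⁶ × 162.0 mm × 256.0 K = 1510 µm.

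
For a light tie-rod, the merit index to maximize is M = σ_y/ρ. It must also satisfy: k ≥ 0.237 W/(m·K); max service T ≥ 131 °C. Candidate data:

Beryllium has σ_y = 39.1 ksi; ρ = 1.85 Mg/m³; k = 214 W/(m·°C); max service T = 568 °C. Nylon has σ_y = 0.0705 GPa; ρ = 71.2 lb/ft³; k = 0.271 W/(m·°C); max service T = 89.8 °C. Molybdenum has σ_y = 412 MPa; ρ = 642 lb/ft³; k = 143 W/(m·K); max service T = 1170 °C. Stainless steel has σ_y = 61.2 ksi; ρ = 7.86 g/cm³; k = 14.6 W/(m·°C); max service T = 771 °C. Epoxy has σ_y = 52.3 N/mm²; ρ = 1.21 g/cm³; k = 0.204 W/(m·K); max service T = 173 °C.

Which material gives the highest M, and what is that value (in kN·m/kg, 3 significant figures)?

beryllium, M = 146 kN·m/kg

Screen on constraints: k ≥ 0.237 W/(m·K); max service T ≥ 131 °C. Survivors: beryllium, molybdenum, stainless steel.
After converting to SI:
  beryllium: σ_y = 269.6 MPa, ρ = 1850 kg/m³
  molybdenum: σ_y = 412.0 MPa, ρ = 10280 kg/m³
  stainless steel: σ_y = 422.0 MPa, ρ = 7860 kg/m³
  beryllium: M = 146 kN·m/kg
  stainless steel: M = 53.7 kN·m/kg
  molybdenum: M = 40.1 kN·m/kg
Beryllium has the largest M.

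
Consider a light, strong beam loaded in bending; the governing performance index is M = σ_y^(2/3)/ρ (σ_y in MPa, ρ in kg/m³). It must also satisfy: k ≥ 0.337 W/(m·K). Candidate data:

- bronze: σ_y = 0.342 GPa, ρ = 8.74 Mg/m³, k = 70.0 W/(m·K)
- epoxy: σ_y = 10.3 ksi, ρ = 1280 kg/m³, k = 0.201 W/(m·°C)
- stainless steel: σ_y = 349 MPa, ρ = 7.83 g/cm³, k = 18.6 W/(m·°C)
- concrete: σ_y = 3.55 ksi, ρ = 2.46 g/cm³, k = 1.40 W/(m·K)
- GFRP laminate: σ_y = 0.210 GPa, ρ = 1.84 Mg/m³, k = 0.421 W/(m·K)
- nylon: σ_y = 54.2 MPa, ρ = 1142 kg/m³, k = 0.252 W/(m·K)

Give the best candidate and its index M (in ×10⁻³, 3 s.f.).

Screen on constraints: k ≥ 0.337 W/(m·K). Survivors: bronze, stainless steel, concrete, GFRP laminate.
After converting to SI:
  bronze: σ_y = 342.0 MPa, ρ = 8740 kg/m³
  stainless steel: σ_y = 349.0 MPa, ρ = 7830 kg/m³
  concrete: σ_y = 24.48 MPa, ρ = 2460 kg/m³
  GFRP laminate: σ_y = 210.0 MPa, ρ = 1840 kg/m³
  GFRP laminate: M = 19.2×10⁻³
  stainless steel: M = 6.33×10⁻³
  bronze: M = 5.60×10⁻³
  concrete: M = 3.43×10⁻³
Highest index: GFRP laminate.

GFRP laminate, M = 19.2×10⁻³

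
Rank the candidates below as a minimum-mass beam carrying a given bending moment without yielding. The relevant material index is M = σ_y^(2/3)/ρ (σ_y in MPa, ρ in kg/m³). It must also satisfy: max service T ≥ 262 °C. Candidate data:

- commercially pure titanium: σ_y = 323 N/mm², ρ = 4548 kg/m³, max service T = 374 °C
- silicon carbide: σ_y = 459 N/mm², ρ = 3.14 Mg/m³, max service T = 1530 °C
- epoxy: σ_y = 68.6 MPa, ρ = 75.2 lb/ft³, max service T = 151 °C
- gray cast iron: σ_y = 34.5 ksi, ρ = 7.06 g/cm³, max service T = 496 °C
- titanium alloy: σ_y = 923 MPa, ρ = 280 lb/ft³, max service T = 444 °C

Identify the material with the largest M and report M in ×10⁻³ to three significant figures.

titanium alloy, M = 21.1×10⁻³

Screen on constraints: max service T ≥ 262 °C. Survivors: commercially pure titanium, silicon carbide, gray cast iron, titanium alloy.
Convert each candidate to consistent units, then evaluate M:
  commercially pure titanium: σ_y = 323.0 MPa, ρ = 4548 kg/m³
  silicon carbide: σ_y = 459.0 MPa, ρ = 3140 kg/m³
  gray cast iron: σ_y = 237.9 MPa, ρ = 7060 kg/m³
  titanium alloy: σ_y = 923.0 MPa, ρ = 4485 kg/m³
  titanium alloy: M = 21.1×10⁻³
  silicon carbide: M = 19.0×10⁻³
  commercially pure titanium: M = 10.4×10⁻³
  gray cast iron: M = 5.44×10⁻³
Highest index: titanium alloy.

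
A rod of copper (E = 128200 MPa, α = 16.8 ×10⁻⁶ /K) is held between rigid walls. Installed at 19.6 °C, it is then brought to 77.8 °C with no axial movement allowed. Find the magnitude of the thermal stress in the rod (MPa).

E = 128200 MPa = 128.2 GPa.
ΔT = 58.20 K. Constrained thermal stress σ = E·α·ΔT = 128.2×10³ MPa × 16.8×10⁻⁶ × 58.20 = 125 MPa (compressive).

125 MPa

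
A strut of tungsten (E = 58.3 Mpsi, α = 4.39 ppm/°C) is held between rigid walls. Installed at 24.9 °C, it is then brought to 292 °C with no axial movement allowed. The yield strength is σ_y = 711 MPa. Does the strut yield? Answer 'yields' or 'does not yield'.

E = 58.3 Mpsi = 402.0 GPa.
ΔT = 267.1 K. Constrained thermal stress σ = E·α·ΔT = 402.0×10³ MPa × 4.39×10⁻⁶ × 267.1 = 471 MPa (compressive).
Compare to σ_y = 711 MPa: σ < σ_y, so it does not yield.

does not yield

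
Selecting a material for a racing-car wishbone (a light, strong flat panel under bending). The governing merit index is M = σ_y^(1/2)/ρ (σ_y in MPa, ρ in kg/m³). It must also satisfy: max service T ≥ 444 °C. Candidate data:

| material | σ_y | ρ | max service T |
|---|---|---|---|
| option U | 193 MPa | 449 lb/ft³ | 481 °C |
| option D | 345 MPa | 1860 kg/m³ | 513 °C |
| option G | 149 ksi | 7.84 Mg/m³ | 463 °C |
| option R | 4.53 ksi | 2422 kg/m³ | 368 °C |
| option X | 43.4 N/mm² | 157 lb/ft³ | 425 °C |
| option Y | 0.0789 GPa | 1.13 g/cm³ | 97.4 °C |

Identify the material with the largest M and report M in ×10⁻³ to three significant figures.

Screen on constraints: max service T ≥ 444 °C. Survivors: option U, option D, option G.
Normalizing units and computing the index:
  option U: σ_y = 193.0 MPa, ρ = 7192 kg/m³
  option D: σ_y = 345.0 MPa, ρ = 1860 kg/m³
  option G: σ_y = 1027 MPa, ρ = 7840 kg/m³
  option D: M = 9.99×10⁻³
  option G: M = 4.09×10⁻³
  option U: M = 1.93×10⁻³
The maximum is for option D.

option D, M = 9.99×10⁻³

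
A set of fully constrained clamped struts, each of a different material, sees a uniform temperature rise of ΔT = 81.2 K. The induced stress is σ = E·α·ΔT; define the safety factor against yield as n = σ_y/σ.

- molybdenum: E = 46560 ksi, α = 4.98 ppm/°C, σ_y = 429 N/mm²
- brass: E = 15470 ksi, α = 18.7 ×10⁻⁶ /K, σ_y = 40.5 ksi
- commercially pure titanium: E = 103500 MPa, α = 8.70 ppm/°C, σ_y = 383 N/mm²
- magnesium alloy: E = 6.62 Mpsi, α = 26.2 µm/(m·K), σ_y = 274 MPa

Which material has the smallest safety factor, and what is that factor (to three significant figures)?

brass, n = 1.72

Converting E to GPa, α to ×10⁻⁶/K, σ_y to MPa, then σ and n for each:
  molybdenum: E = 321.0, α = 4.98, σ_y = 429.0 → σ = 130 MPa, n = 3.30
  brass: E = 106.7, α = 18.7, σ_y = 279.2 → σ = 162 MPa, n = 1.72
  commercially pure titanium: E = 103.5, α = 8.70, σ_y = 383.0 → σ = 73.1 MPa, n = 5.24
  magnesium alloy: E = 45.64, α = 26.2, σ_y = 274.0 → σ = 97.1 MPa, n = 2.82
Brass has the lowest safety factor, n = 1.72.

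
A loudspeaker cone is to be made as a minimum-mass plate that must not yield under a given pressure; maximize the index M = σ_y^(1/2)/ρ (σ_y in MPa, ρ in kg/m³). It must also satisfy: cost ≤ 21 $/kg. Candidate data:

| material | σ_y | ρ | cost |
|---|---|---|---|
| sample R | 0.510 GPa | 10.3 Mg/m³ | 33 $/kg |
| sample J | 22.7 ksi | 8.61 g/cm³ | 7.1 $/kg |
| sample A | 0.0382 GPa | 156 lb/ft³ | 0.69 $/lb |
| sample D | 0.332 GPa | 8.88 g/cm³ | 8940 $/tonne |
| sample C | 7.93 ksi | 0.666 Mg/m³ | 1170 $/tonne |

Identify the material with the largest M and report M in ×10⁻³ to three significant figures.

sample C, M = 11.1×10⁻³

Screen on constraints: cost ≤ 21 $/kg. Survivors: sample J, sample A, sample D, sample C.
Putting every candidate on a common basis:
  sample J: σ_y = 156.5 MPa, ρ = 8610 kg/m³
  sample A: σ_y = 38.20 MPa, ρ = 2499 kg/m³
  sample D: σ_y = 332.0 MPa, ρ = 8880 kg/m³
  sample C: σ_y = 54.68 MPa, ρ = 666.0 kg/m³
  sample C: M = 11.1×10⁻³
  sample A: M = 2.47×10⁻³
  sample D: M = 2.05×10⁻³
  sample J: M = 1.45×10⁻³
Highest index: sample C.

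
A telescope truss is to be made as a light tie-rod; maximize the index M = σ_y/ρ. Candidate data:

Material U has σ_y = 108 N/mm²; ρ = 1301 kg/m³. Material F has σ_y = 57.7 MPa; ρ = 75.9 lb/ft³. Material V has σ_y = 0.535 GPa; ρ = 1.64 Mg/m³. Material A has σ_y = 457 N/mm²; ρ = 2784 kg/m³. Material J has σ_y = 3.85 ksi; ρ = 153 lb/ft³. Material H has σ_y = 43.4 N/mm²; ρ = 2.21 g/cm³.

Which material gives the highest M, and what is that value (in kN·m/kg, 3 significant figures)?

material V, M = 326 kN·m/kg

Convert each candidate to consistent units, then evaluate M:
  material U: σ_y = 108.0 MPa, ρ = 1301 kg/m³
  material F: σ_y = 57.70 MPa, ρ = 1216 kg/m³
  material V: σ_y = 535.0 MPa, ρ = 1640 kg/m³
  material A: σ_y = 457.0 MPa, ρ = 2784 kg/m³
  material J: σ_y = 26.54 MPa, ρ = 2451 kg/m³
  material H: σ_y = 43.40 MPa, ρ = 2210 kg/m³
  material V: M = 326 kN·m/kg
  material A: M = 164 kN·m/kg
  material U: M = 83.0 kN·m/kg
  material F: M = 47.5 kN·m/kg
  material H: M = 19.6 kN·m/kg
  material J: M = 10.8 kN·m/kg
Material V ranks first.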